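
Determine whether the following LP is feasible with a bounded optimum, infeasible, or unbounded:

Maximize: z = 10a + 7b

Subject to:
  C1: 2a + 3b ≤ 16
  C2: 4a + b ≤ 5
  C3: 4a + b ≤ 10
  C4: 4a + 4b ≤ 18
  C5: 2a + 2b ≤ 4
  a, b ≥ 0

Feasible with a bounded optimal solution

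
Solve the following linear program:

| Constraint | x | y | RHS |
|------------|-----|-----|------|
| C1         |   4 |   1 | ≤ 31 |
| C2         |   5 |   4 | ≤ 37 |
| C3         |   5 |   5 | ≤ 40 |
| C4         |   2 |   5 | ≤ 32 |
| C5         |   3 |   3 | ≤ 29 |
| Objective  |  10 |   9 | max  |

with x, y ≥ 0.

Evaluate the objective at each vertex of the feasible region:
  z(0, 0) = 0
  z(7.4, 0) = 74
  z(5, 3) = 77  ←
  z(2.667, 5.333) = 74.67
  z(0, 6.4) = 57.6
The maximum is at x = 5, y = 3.

x = 5, y = 3, z = 77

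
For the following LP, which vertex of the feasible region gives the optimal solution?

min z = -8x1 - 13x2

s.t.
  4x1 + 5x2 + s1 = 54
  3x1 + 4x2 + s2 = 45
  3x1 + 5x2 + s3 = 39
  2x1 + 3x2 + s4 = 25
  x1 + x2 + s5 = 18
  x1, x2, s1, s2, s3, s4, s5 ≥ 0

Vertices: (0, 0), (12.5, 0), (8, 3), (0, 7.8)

Evaluate the objective at each vertex of the feasible region:
  z(0, 0) = 0
  z(12.5, 0) = -100
  z(8, 3) = -103  ←
  z(0, 7.8) = -101.4
The minimum is at x1 = 8, x2 = 3.

(8, 3)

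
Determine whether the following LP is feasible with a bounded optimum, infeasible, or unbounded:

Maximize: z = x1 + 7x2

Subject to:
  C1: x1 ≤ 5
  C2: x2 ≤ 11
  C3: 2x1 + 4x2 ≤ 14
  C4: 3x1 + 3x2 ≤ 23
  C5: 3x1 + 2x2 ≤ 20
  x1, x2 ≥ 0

Feasible with a bounded optimal solution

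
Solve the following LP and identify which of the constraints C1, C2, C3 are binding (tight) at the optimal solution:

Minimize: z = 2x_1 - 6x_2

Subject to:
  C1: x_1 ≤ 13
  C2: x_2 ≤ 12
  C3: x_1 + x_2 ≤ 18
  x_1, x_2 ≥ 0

At x_1 = 0, x_2 = 12, compute slack b - a·x for each constraint:
  C1: 13 − 0 = 13  (slack)
  C2: 12 − 12 = 0  (binding)
  C3: 18 − 12 = 6  (slack)

Optimal: x_1 = 0, x_2 = 12
Binding: C2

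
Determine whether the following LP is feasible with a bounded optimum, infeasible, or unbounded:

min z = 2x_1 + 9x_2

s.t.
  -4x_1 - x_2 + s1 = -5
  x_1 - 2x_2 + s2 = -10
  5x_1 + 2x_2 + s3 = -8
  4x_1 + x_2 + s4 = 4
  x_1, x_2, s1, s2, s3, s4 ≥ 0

Infeasible (no feasible solution exists)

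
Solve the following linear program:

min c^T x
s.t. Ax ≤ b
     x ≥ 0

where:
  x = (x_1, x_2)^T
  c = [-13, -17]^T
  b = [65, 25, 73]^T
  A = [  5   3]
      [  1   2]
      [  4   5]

Evaluate the objective at each vertex of the feasible region:
  z(0, 0) = 0
  z(13, 0) = -169
  z(8.154, 8.077) = -243.3
  z(7, 9) = -244  ←
  z(0, 12.5) = -212.5
The minimum is at x_1 = 7, x_2 = 9.

x_1 = 7, x_2 = 9, z = -244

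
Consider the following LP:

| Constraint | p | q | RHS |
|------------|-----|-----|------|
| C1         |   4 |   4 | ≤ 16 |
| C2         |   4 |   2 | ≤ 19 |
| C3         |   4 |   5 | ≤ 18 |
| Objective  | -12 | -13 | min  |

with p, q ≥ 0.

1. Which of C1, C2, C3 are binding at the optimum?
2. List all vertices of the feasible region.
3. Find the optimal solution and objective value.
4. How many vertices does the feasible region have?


1. C1, C3
2. (0, 0), (4, 0), (2, 2), (0, 3.6)
3. p = 2, q = 2, z = -50
4. 4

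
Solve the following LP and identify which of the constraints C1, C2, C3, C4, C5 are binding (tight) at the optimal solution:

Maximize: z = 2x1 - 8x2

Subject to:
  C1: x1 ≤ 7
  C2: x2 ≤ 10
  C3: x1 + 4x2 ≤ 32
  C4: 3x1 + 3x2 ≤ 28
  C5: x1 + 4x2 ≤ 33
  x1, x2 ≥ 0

At x1 = 7, x2 = 0, compute slack b - a·x for each constraint:
  C1: 7 − 7 = 0  (binding)
  C2: 10 − 0 = 10  (slack)
  C3: 32 − 7 = 25  (slack)
  C4: 28 − 21 = 7  (slack)
  C5: 33 − 7 = 26  (slack)

Optimal: x1 = 7, x2 = 0
Binding: C1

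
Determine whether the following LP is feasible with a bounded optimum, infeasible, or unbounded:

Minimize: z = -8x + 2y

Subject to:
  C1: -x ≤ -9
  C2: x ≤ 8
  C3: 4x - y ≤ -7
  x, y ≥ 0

Infeasible (no feasible solution exists)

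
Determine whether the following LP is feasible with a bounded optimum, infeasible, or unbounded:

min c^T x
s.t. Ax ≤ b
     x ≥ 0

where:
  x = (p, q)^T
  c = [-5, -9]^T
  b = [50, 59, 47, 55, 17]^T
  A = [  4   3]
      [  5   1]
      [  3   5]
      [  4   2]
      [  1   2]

Feasible with a bounded optimal solution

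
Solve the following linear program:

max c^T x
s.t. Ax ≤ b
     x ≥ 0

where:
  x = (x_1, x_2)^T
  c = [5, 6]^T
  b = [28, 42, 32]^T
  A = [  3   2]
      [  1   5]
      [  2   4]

Evaluate the objective at each vertex of the feasible region:
  z(0, 0) = 0
  z(9.333, 0) = 46.67
  z(6, 5) = 60  ←
  z(0, 8) = 48
The maximum is at x_1 = 6, x_2 = 5.

x_1 = 6, x_2 = 5, z = 60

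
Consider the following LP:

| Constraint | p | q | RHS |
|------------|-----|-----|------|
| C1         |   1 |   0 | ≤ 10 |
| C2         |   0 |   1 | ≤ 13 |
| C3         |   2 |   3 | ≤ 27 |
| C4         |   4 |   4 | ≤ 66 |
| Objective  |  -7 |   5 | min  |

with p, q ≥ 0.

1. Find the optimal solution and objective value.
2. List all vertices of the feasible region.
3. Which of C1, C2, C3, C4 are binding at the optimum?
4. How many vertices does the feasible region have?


1. p = 10, q = 0, z = -70
2. (0, 0), (10, 0), (10, 2.333), (0, 9)
3. C1
4. 4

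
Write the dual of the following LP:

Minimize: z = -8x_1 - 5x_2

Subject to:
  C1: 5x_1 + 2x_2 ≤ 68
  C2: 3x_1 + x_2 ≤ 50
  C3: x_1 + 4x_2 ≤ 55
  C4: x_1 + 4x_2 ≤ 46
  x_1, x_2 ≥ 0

Primal min cᵀx s.t. Ax ≤ b, x ≥ 0  →  Dual max −bᵀy s.t. Aᵀy ≥ −c, y ≥ 0.

Maximize: z = -68y1 - 50y2 - 55y3 - 46y4

Subject to:
  5y1 + 3y2 + y3 + y4 ≥ 8
  2y1 + y2 + 4y3 + 4y4 ≥ 5
  y1, y2, y3, y4 ≥ 0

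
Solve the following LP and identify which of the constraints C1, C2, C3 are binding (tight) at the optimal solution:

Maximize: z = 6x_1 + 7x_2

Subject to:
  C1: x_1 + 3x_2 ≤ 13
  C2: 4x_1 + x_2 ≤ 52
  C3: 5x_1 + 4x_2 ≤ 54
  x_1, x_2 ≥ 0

At x_1 = 10, x_2 = 1, compute slack b - a·x for each constraint:
  C1: 13 − 13 = 0  (binding)
  C2: 52 − 41 = 11  (slack)
  C3: 54 − 54 = 0  (binding)

Optimal: x_1 = 10, x_2 = 1
Binding: C1, C3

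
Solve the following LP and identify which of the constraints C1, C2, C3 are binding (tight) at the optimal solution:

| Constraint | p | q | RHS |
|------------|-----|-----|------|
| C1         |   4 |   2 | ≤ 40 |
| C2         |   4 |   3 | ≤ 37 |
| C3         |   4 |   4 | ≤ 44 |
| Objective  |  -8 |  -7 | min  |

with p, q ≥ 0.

At p = 4, q = 7, compute slack b - a·x for each constraint:
  C1: 40 − 30 = 10  (slack)
  C2: 37 − 37 = 0  (binding)
  C3: 44 − 44 = 0  (binding)

Optimal: p = 4, q = 7
Binding: C2, C3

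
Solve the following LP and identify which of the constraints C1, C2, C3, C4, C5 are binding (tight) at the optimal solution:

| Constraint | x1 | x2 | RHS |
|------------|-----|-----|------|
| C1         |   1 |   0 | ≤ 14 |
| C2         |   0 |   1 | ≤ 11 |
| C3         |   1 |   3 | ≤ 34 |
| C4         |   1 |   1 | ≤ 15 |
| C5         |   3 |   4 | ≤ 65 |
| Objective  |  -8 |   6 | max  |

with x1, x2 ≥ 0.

At x1 = 0, x2 = 11, compute slack b - a·x for each constraint:
  C1: 14 − 0 = 14  (slack)
  C2: 11 − 11 = 0  (binding)
  C3: 34 − 33 = 1  (slack)
  C4: 15 − 11 = 4  (slack)
  C5: 65 − 44 = 21  (slack)

Optimal: x1 = 0, x2 = 11
Binding: C2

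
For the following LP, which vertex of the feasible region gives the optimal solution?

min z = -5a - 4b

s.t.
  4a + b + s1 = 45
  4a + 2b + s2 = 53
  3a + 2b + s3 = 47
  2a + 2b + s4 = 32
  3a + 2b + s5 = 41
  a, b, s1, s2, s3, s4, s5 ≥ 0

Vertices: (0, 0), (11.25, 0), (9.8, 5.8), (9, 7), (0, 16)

Evaluate the objective at each vertex of the feasible region:
  z(0, 0) = 0
  z(11.25, 0) = -56.25
  z(9.8, 5.8) = -72.2
  z(9, 7) = -73  ←
  z(0, 16) = -64
The minimum is at a = 9, b = 7.

(9, 7)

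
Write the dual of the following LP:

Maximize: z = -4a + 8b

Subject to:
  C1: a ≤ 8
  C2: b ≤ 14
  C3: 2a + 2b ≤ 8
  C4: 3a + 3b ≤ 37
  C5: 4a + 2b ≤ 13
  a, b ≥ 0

Primal max cᵀx s.t. Ax ≤ b, x ≥ 0  →  Dual min bᵀy s.t. Aᵀy ≥ c, y ≥ 0.

Minimize: z = 8y1 + 14y2 + 8y3 + 37y4 + 13y5

Subject to:
  y1 + 2y3 + 3y4 + 4y5 ≥ -4
  y2 + 2y3 + 3y4 + 2y5 ≥ 8
  y1, y2, y3, y4, y5 ≥ 0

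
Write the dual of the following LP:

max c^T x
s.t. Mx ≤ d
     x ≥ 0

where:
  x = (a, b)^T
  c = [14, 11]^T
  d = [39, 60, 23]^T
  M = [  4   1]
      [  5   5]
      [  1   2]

Primal max cᵀx s.t. Ax ≤ b, x ≥ 0  →  Dual min bᵀy s.t. Aᵀy ≥ c, y ≥ 0.

Minimize: z = 39y1 + 60y2 + 23y3

Subject to:
  4y1 + 5y2 + y3 ≥ 14
  y1 + 5y2 + 2y3 ≥ 11
  y1, y2, y3 ≥ 0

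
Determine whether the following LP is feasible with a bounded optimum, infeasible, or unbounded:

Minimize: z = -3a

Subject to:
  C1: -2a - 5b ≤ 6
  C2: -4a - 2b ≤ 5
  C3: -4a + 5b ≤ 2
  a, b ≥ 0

Unbounded (objective can decrease without bound)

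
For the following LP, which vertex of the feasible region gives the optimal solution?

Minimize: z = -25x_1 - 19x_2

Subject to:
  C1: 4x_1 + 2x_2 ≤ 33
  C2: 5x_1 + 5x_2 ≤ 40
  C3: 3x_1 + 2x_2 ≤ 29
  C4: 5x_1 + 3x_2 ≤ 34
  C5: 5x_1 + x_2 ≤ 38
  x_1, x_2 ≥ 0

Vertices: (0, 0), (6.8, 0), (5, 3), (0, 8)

Evaluate the objective at each vertex of the feasible region:
  z(0, 0) = 0
  z(6.8, 0) = -170
  z(5, 3) = -182  ←
  z(0, 8) = -152
The minimum is at x_1 = 5, x_2 = 3.

(5, 3)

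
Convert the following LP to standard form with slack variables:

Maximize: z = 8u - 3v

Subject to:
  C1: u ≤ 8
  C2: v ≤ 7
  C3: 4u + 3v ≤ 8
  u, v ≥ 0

max z = 8u - 3v

s.t.
  u + s1 = 8
  v + s2 = 7
  4u + 3v + s3 = 8
  u, v, s1, s2, s3 ≥ 0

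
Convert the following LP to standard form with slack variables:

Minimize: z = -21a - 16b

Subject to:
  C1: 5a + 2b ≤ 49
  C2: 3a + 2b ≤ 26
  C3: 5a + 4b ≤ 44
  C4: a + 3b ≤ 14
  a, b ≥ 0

min z = -21a - 16b

s.t.
  5a + 2b + s1 = 49
  3a + 2b + s2 = 26
  5a + 4b + s3 = 44
  a + 3b + s4 = 14
  a, b, s1, s2, s3, s4 ≥ 0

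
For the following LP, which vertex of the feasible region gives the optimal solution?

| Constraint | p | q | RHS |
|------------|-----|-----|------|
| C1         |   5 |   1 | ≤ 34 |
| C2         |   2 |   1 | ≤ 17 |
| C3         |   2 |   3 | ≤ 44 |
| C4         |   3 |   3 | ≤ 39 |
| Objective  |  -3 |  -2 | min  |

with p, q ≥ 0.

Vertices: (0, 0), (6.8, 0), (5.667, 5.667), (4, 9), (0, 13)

Evaluate the objective at each vertex of the feasible region:
  z(0, 0) = 0
  z(6.8, 0) = -20.4
  z(5.667, 5.667) = -28.33
  z(4, 9) = -30  ←
  z(0, 13) = -26
The minimum is at p = 4, q = 9.

(4, 9)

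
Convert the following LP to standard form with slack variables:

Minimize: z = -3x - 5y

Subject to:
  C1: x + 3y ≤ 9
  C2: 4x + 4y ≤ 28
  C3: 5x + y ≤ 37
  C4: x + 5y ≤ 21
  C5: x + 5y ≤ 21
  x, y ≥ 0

min z = -3x - 5y

s.t.
  x + 3y + s1 = 9
  4x + 4y + s2 = 28
  5x + y + s3 = 37
  x + 5y + s4 = 21
  x + 5y + s5 = 21
  x, y, s1, s2, s3, s4, s5 ≥ 0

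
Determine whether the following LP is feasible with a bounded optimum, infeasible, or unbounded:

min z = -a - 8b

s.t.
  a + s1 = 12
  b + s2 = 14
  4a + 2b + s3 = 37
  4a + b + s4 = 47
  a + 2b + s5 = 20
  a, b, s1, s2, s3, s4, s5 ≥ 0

Feasible with a bounded optimal solution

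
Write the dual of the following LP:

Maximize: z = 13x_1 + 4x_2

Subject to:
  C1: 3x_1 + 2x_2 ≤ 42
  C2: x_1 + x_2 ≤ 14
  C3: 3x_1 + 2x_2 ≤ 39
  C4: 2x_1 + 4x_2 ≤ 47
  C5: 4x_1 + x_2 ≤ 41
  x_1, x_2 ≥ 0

Primal max cᵀx s.t. Ax ≤ b, x ≥ 0  →  Dual min bᵀy s.t. Aᵀy ≥ c, y ≥ 0.

Minimize: z = 42y1 + 14y2 + 39y3 + 47y4 + 41y5

Subject to:
  3y1 + y2 + 3y3 + 2y4 + 4y5 ≥ 13
  2y1 + y2 + 2y3 + 4y4 + y5 ≥ 4
  y1, y2, y3, y4, y5 ≥ 0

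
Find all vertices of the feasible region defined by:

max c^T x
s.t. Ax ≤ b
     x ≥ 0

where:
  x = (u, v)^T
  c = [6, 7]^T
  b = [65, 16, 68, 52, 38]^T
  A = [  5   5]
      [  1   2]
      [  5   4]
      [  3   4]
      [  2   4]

(0, 0), (13, 0), (10, 3), (0, 8)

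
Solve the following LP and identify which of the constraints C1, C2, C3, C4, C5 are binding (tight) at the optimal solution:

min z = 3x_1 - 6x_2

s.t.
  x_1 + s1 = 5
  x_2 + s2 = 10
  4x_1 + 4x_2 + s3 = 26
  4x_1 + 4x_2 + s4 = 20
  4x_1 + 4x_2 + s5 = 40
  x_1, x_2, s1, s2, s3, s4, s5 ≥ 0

At x_1 = 0, x_2 = 5, compute slack b - a·x for each constraint:
  C1: 5 − 0 = 5  (slack)
  C2: 10 − 5 = 5  (slack)
  C3: 26 − 20 = 6  (slack)
  C4: 20 − 20 = 0  (binding)
  C5: 40 − 20 = 20  (slack)

Optimal: x_1 = 0, x_2 = 5
Binding: C4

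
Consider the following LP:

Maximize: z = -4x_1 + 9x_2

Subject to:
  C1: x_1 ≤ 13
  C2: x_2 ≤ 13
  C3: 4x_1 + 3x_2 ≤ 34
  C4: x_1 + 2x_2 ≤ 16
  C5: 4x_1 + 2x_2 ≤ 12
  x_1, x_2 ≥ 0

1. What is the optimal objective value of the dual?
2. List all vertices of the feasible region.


1. 54
2. (0, 0), (3, 0), (0, 6)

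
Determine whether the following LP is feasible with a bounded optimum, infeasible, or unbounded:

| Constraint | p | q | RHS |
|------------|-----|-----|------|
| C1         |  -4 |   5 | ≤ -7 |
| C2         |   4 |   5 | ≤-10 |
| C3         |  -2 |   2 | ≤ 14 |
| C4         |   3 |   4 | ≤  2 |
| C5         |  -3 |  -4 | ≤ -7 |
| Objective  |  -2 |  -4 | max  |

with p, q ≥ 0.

Infeasible (no feasible solution exists)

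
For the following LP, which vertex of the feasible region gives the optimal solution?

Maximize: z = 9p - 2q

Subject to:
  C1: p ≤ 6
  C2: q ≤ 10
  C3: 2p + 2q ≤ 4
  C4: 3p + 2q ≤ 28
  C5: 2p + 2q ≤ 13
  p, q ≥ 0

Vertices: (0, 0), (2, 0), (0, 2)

Evaluate the objective at each vertex of the feasible region:
  z(0, 0) = 0
  z(2, 0) = 18  ←
  z(0, 2) = -4
The maximum is at p = 2, q = 0.

(2, 0)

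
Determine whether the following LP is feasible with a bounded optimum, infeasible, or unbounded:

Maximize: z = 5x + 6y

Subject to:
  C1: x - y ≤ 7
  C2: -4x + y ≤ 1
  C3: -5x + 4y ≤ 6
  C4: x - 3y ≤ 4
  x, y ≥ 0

Unbounded (objective can increase without bound)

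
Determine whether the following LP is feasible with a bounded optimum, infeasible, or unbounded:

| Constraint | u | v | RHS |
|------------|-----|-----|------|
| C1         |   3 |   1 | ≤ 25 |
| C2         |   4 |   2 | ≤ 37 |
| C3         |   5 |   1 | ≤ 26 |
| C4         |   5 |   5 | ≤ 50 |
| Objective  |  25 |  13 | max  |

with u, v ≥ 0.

Feasible with a bounded optimal solution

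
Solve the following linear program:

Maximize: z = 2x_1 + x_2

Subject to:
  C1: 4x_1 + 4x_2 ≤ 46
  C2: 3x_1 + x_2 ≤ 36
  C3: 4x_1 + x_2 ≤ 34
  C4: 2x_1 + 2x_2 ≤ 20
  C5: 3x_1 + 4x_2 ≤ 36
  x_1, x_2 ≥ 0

Evaluate the objective at each vertex of the feasible region:
  z(0, 0) = 0
  z(8.5, 0) = 17
  z(8, 2) = 18  ←
  z(4, 6) = 14
  z(0, 9) = 9
The maximum is at x_1 = 8, x_2 = 2.

x_1 = 8, x_2 = 2, z = 18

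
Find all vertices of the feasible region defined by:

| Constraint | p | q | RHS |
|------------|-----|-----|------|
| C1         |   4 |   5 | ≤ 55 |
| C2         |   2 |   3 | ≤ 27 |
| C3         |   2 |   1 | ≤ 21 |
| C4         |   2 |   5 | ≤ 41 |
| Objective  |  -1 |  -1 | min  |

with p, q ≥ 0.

(0, 0), (10.5, 0), (9, 3), (3, 7), (0, 8.2)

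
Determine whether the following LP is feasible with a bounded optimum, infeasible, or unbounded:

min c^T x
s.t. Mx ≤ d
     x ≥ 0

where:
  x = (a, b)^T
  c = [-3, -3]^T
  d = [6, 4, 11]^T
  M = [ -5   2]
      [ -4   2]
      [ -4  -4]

Unbounded (objective can decrease without bound)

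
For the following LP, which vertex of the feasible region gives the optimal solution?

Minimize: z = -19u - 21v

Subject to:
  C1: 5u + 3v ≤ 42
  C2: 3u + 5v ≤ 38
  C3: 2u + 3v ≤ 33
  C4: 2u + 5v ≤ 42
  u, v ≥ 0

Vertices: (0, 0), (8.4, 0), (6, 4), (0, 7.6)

Evaluate the objective at each vertex of the feasible region:
  z(0, 0) = 0
  z(8.4, 0) = -159.6
  z(6, 4) = -198  ←
  z(0, 7.6) = -159.6
The minimum is at u = 6, v = 4.

(6, 4)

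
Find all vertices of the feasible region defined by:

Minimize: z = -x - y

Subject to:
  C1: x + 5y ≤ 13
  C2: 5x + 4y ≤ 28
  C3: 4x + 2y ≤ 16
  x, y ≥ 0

(0, 0), (4, 0), (3, 2), (0, 2.6)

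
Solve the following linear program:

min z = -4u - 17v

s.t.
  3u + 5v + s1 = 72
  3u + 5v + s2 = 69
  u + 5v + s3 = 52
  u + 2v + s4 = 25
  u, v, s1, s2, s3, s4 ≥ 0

Evaluate the objective at each vertex of the feasible region:
  z(0, 0) = 0
  z(23, 0) = -92
  z(13, 6) = -154
  z(7, 9) = -181  ←
  z(0, 10.4) = -176.8
The minimum is at u = 7, v = 9.

u = 7, v = 9, z = -181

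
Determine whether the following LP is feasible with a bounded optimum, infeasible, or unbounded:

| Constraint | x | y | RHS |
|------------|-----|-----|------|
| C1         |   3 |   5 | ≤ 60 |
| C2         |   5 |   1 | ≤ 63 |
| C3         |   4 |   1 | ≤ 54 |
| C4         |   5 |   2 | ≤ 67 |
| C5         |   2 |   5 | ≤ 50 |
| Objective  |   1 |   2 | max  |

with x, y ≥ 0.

Feasible with a bounded optimal solution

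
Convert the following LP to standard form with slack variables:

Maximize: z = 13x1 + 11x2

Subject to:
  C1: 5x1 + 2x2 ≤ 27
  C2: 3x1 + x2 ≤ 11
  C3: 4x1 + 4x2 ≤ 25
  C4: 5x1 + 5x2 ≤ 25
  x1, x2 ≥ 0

max z = 13x1 + 11x2

s.t.
  5x1 + 2x2 + s1 = 27
  3x1 + x2 + s2 = 11
  4x1 + 4x2 + s3 = 25
  5x1 + 5x2 + s4 = 25
  x1, x2, s1, s2, s3, s4 ≥ 0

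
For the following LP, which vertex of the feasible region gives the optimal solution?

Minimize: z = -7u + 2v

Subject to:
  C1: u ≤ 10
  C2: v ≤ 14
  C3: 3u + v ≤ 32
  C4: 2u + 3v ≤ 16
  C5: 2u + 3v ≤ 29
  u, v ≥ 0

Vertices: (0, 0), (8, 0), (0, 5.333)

Evaluate the objective at each vertex of the feasible region:
  z(0, 0) = 0
  z(8, 0) = -56  ←
  z(0, 5.333) = 10.67
The minimum is at u = 8, v = 0.

(8, 0)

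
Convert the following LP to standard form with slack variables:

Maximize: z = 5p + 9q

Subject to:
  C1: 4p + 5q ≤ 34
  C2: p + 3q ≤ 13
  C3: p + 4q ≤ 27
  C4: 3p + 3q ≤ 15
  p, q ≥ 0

max z = 5p + 9q

s.t.
  4p + 5q + s1 = 34
  p + 3q + s2 = 13
  p + 4q + s3 = 27
  3p + 3q + s4 = 15
  p, q, s1, s2, s3, s4 ≥ 0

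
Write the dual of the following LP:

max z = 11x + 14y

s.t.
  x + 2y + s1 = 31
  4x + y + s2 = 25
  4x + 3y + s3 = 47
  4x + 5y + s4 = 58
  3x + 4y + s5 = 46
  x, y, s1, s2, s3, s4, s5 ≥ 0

Primal max cᵀx s.t. Ax ≤ b, x ≥ 0  →  Dual min bᵀy s.t. Aᵀy ≥ c, y ≥ 0.

Minimize: z = 31y1 + 25y2 + 47y3 + 58y4 + 46y5

Subject to:
  y1 + 4y2 + 4y3 + 4y4 + 3y5 ≥ 11
  2y1 + y2 + 3y3 + 5y4 + 4y5 ≥ 14
  y1, y2, y3, y4, y5 ≥ 0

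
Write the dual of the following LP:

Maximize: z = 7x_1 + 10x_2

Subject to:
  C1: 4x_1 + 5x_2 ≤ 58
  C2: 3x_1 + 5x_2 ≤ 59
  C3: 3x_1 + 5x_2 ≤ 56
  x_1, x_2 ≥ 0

Primal max cᵀx s.t. Ax ≤ b, x ≥ 0  →  Dual min bᵀy s.t. Aᵀy ≥ c, y ≥ 0.

Minimize: z = 58y1 + 59y2 + 56y3

Subject to:
  4y1 + 3y2 + 3y3 ≥ 7
  5y1 + 5y2 + 5y3 ≥ 10
  y1, y2, y3 ≥ 0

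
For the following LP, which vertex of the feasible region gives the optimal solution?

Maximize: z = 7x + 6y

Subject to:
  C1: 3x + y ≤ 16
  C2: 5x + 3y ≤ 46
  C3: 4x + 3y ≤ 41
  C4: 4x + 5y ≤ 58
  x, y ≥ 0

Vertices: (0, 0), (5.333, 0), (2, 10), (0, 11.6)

Evaluate the objective at each vertex of the feasible region:
  z(0, 0) = 0
  z(5.333, 0) = 37.33
  z(2, 10) = 74  ←
  z(0, 11.6) = 69.6
The maximum is at x = 2, y = 10.

(2, 10)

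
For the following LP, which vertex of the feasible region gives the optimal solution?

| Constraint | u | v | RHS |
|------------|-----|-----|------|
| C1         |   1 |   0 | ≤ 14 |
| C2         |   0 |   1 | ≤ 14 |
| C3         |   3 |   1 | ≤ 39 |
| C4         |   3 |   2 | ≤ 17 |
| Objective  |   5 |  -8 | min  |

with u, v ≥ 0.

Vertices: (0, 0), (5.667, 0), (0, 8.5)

Evaluate the objective at each vertex of the feasible region:
  z(0, 0) = 0
  z(5.667, 0) = 28.33
  z(0, 8.5) = -68  ←
The minimum is at u = 0, v = 8.5.

(0, 8.5)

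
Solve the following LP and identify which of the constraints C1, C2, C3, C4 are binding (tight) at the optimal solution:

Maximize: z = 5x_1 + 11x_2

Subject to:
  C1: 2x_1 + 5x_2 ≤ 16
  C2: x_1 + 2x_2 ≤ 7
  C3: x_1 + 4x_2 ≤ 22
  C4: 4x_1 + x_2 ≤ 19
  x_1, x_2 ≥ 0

At x_1 = 3, x_2 = 2, compute slack b - a·x for each constraint:
  C1: 16 − 16 = 0  (binding)
  C2: 7 − 7 = 0  (binding)
  C3: 22 − 11 = 11  (slack)
  C4: 19 − 14 = 5  (slack)

Optimal: x_1 = 3, x_2 = 2
Binding: C1, C2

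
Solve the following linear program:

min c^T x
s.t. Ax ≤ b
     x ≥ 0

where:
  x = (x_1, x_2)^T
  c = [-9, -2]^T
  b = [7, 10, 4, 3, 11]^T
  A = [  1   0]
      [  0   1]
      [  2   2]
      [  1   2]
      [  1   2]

Evaluate the objective at each vertex of the feasible region:
  z(0, 0) = 0
  z(2, 0) = -18  ←
  z(1, 1) = -11
  z(0, 1.5) = -3
The minimum is at x_1 = 2, x_2 = 0.

x_1 = 2, x_2 = 0, z = -18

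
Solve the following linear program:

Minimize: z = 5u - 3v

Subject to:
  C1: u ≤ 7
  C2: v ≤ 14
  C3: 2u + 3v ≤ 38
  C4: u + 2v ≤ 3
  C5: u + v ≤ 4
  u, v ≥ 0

Evaluate the objective at each vertex of the feasible region:
  z(0, 0) = 0
  z(3, 0) = 15
  z(0, 1.5) = -4.5  ←
The minimum is at u = 0, v = 1.5.

u = 0, v = 1.5, z = -4.5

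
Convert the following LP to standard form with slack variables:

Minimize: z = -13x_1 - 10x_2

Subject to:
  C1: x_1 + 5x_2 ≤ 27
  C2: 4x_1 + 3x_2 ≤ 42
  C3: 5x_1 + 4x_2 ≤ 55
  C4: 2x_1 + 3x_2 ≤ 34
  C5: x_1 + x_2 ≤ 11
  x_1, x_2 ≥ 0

min z = -13x_1 - 10x_2

s.t.
  x_1 + 5x_2 + s1 = 27
  4x_1 + 3x_2 + s2 = 42
  5x_1 + 4x_2 + s3 = 55
  2x_1 + 3x_2 + s4 = 34
  x_1 + x_2 + s5 = 11
  x_1, x_2, s1, s2, s3, s4, s5 ≥ 0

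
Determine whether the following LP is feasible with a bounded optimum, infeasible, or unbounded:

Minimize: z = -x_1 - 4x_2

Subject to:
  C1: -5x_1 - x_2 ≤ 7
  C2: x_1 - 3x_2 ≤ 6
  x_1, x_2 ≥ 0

Unbounded (objective can decrease without bound)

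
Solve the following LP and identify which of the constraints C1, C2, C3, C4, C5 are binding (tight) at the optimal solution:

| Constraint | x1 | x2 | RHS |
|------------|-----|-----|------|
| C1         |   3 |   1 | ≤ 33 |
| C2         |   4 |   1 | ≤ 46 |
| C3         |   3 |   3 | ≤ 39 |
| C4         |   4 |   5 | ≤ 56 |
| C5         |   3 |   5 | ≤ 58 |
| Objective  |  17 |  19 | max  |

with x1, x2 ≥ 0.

At x1 = 9, x2 = 4, compute slack b - a·x for each constraint:
  C1: 33 − 31 = 2  (slack)
  C2: 46 − 40 = 6  (slack)
  C3: 39 − 39 = 0  (binding)
  C4: 56 − 56 = 0  (binding)
  C5: 58 − 47 = 11  (slack)

Optimal: x1 = 9, x2 = 4
Binding: C3, C4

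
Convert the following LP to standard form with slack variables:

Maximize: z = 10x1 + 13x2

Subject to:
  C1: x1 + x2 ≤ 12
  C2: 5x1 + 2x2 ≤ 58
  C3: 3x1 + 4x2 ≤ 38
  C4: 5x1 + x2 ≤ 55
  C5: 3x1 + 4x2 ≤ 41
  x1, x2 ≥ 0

max z = 10x1 + 13x2

s.t.
  x1 + x2 + s1 = 12
  5x1 + 2x2 + s2 = 58
  3x1 + 4x2 + s3 = 38
  5x1 + x2 + s4 = 55
  3x1 + 4x2 + s5 = 41
  x1, x2, s1, s2, s3, s4, s5 ≥ 0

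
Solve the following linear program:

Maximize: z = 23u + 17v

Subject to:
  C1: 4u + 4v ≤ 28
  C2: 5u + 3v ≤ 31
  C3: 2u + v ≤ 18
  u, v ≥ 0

Evaluate the objective at each vertex of the feasible region:
  z(0, 0) = 0
  z(6.2, 0) = 142.6
  z(5, 2) = 149  ←
  z(0, 7) = 119
The maximum is at u = 5, v = 2.

u = 5, v = 2, z = 149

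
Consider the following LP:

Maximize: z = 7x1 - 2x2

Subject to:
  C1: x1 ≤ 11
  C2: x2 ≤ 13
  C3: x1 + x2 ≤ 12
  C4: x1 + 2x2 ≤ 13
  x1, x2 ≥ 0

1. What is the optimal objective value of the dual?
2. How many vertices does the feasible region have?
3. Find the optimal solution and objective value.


1. 77
2. 4
3. x1 = 11, x2 = 0, z = 77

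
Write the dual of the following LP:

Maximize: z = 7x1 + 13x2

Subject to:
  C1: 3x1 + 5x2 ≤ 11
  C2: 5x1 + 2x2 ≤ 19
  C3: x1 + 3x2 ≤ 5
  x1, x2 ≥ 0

Primal max cᵀx s.t. Ax ≤ b, x ≥ 0  →  Dual min bᵀy s.t. Aᵀy ≥ c, y ≥ 0.

Minimize: z = 11y1 + 19y2 + 5y3

Subject to:
  3y1 + 5y2 + y3 ≥ 7
  5y1 + 2y2 + 3y3 ≥ 13
  y1, y2, y3 ≥ 0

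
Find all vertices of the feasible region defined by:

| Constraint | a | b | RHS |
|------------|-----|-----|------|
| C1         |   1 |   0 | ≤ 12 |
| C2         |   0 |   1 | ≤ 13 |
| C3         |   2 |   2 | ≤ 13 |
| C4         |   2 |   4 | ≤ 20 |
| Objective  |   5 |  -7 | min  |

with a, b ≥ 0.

(0, 0), (6.5, 0), (3, 3.5), (0, 5)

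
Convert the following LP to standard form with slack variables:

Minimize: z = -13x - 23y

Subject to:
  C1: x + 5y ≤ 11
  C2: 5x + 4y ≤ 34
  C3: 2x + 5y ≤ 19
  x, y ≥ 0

min z = -13x - 23y

s.t.
  x + 5y + s1 = 11
  5x + 4y + s2 = 34
  2x + 5y + s3 = 19
  x, y, s1, s2, s3 ≥ 0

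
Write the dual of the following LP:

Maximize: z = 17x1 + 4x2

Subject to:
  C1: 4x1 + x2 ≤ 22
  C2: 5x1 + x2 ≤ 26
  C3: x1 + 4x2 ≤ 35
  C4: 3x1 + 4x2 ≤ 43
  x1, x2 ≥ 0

Primal max cᵀx s.t. Ax ≤ b, x ≥ 0  →  Dual min bᵀy s.t. Aᵀy ≥ c, y ≥ 0.

Minimize: z = 22y1 + 26y2 + 35y3 + 43y4

Subject to:
  4y1 + 5y2 + y3 + 3y4 ≥ 17
  y1 + y2 + 4y3 + 4y4 ≥ 4
  y1, y2, y3, y4 ≥ 0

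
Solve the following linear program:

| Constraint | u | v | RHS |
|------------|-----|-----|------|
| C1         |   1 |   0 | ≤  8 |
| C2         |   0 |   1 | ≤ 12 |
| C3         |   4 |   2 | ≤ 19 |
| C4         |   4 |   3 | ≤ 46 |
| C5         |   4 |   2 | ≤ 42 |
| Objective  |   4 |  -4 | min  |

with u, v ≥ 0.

Evaluate the objective at each vertex of the feasible region:
  z(0, 0) = 0
  z(4.75, 0) = 19
  z(0, 9.5) = -38  ←
The minimum is at u = 0, v = 9.5.

u = 0, v = 9.5, z = -38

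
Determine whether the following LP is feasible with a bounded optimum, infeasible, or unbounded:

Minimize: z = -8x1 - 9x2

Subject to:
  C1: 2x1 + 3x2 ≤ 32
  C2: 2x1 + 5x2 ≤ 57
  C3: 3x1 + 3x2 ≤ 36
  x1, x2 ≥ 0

Feasible with a bounded optimal solution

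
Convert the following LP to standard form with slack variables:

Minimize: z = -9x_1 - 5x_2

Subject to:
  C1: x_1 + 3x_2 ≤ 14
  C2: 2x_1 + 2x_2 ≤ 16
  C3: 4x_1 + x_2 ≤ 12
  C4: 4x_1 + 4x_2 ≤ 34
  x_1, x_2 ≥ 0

min z = -9x_1 - 5x_2

s.t.
  x_1 + 3x_2 + s1 = 14
  2x_1 + 2x_2 + s2 = 16
  4x_1 + x_2 + s3 = 12
  4x_1 + 4x_2 + s4 = 34
  x_1, x_2, s1, s2, s3, s4 ≥ 0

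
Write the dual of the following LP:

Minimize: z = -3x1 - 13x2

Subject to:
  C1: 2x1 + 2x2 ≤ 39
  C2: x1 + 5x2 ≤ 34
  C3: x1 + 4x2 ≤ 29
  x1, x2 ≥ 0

Primal min cᵀx s.t. Ax ≤ b, x ≥ 0  →  Dual max −bᵀy s.t. Aᵀy ≥ −c, y ≥ 0.

Maximize: z = -39y1 - 34y2 - 29y3

Subject to:
  2y1 + y2 + y3 ≥ 3
  2y1 + 5y2 + 4y3 ≥ 13
  y1, y2, y3 ≥ 0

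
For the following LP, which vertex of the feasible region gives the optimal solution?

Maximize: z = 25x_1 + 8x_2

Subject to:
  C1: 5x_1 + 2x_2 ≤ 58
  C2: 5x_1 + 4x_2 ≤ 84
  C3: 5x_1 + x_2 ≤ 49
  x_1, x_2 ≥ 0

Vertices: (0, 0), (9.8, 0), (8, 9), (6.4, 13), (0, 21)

Evaluate the objective at each vertex of the feasible region:
  z(0, 0) = 0
  z(9.8, 0) = 245
  z(8, 9) = 272  ←
  z(6.4, 13) = 264
  z(0, 21) = 168
The maximum is at x_1 = 8, x_2 = 9.

(8, 9)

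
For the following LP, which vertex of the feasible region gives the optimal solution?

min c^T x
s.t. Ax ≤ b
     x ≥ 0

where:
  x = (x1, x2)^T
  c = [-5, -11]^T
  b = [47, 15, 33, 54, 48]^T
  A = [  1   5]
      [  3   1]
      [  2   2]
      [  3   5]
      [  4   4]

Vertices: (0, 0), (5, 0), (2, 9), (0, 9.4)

Evaluate the objective at each vertex of the feasible region:
  z(0, 0) = 0
  z(5, 0) = -25
  z(2, 9) = -109  ←
  z(0, 9.4) = -103.4
The minimum is at x1 = 2, x2 = 9.

(2, 9)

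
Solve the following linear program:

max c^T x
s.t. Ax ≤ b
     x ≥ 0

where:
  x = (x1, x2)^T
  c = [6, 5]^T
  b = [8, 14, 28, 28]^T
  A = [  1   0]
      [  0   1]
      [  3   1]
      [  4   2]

Evaluate the objective at each vertex of the feasible region:
  z(0, 0) = 0
  z(7, 0) = 42
  z(0, 14) = 70  ←
The maximum is at x1 = 0, x2 = 14.

x1 = 0, x2 = 14, z = 70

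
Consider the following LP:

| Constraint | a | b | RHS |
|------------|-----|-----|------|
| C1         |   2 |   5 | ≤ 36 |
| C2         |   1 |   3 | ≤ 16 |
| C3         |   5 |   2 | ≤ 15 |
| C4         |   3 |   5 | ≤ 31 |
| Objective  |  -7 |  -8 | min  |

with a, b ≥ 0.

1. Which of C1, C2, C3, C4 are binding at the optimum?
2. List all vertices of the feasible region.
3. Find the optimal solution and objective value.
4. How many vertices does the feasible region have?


1. C2, C3
2. (0, 0), (3, 0), (1, 5), (0, 5.333)
3. a = 1, b = 5, z = -47
4. 4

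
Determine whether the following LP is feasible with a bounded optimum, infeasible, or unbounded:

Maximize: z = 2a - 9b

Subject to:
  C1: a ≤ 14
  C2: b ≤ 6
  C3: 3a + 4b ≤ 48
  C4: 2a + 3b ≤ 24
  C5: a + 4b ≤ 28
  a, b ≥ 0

Feasible with a bounded optimal solution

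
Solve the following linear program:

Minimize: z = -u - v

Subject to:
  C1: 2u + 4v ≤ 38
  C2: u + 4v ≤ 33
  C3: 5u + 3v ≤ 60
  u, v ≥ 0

Evaluate the objective at each vertex of the feasible region:
  z(0, 0) = 0
  z(12, 0) = -12
  z(9, 5) = -14  ←
  z(5, 7) = -12
  z(0, 8.25) = -8.25
The minimum is at u = 9, v = 5.

u = 9, v = 5, z = -14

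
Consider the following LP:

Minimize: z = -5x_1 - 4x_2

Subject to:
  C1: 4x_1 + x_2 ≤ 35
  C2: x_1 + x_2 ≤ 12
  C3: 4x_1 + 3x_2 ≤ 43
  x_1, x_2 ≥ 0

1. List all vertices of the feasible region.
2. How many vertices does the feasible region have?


1. (0, 0), (8.75, 0), (7.75, 4), (7, 5), (0, 12)
2. 5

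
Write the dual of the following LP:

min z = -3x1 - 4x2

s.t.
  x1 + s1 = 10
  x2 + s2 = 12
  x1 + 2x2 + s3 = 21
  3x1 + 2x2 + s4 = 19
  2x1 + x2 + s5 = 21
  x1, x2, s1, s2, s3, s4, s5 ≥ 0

Primal min cᵀx s.t. Ax ≤ b, x ≥ 0  →  Dual max −bᵀy s.t. Aᵀy ≥ −c, y ≥ 0.

Maximize: z = -10y1 - 12y2 - 21y3 - 19y4 - 21y5

Subject to:
  y1 + y3 + 3y4 + 2y5 ≥ 3
  y2 + 2y3 + 2y4 + y5 ≥ 4
  y1, y2, y3, y4, y5 ≥ 0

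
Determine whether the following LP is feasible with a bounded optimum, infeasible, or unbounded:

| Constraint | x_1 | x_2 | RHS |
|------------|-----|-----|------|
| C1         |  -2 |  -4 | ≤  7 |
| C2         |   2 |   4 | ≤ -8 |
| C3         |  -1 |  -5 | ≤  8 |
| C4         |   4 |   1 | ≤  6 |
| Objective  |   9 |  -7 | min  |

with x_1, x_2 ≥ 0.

Infeasible (no feasible solution exists)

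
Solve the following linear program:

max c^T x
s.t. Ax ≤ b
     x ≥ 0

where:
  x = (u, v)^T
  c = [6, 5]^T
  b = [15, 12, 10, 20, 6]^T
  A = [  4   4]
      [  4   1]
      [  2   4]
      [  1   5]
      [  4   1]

Evaluate the objective at each vertex of the feasible region:
  z(0, 0) = 0
  z(1.5, 0) = 9
  z(1, 2) = 16  ←
  z(0, 2.5) = 12.5
The maximum is at u = 1, v = 2.

u = 1, v = 2, z = 16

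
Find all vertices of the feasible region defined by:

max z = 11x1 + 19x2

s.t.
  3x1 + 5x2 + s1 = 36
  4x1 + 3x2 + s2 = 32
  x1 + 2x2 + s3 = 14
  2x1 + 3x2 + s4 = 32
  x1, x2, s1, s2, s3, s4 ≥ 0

(0, 0), (8, 0), (4.727, 4.364), (2, 6), (0, 7)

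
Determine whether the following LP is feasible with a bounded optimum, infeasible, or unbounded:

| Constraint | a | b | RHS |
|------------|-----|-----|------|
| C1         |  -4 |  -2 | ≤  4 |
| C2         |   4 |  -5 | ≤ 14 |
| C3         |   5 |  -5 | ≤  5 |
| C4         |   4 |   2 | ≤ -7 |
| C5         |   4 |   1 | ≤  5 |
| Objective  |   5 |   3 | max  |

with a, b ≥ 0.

Infeasible (no feasible solution exists)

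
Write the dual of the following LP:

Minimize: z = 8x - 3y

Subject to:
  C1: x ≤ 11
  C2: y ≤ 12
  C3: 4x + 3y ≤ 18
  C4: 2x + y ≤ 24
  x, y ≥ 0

Primal min cᵀx s.t. Ax ≤ b, x ≥ 0  →  Dual max −bᵀy s.t. Aᵀy ≥ −c, y ≥ 0.

Maximize: z = -11y1 - 12y2 - 18y3 - 24y4

Subject to:
  y1 + 4y3 + 2y4 ≥ -8
  y2 + 3y3 + y4 ≥ 3
  y1, y2, y3, y4 ≥ 0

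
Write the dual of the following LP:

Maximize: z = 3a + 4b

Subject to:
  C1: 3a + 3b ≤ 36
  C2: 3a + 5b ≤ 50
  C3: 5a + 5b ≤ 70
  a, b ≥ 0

Primal max cᵀx s.t. Ax ≤ b, x ≥ 0  →  Dual min bᵀy s.t. Aᵀy ≥ c, y ≥ 0.

Minimize: z = 36y1 + 50y2 + 70y3

Subject to:
  3y1 + 3y2 + 5y3 ≥ 3
  3y1 + 5y2 + 5y3 ≥ 4
  y1, y2, y3 ≥ 0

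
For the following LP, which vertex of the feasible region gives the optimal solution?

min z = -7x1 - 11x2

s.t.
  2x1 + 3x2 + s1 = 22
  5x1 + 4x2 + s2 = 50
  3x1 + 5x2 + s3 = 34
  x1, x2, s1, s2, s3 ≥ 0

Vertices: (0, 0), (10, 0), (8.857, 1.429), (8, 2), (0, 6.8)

Evaluate the objective at each vertex of the feasible region:
  z(0, 0) = 0
  z(10, 0) = -70
  z(8.857, 1.429) = -77.71
  z(8, 2) = -78  ←
  z(0, 6.8) = -74.8
The minimum is at x1 = 8, x2 = 2.

(8, 2)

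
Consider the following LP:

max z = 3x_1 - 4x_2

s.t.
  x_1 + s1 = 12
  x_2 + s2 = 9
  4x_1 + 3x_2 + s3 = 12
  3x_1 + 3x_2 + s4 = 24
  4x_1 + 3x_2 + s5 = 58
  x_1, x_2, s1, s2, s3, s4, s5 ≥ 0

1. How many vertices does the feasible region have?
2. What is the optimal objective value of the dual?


1. 3
2. 9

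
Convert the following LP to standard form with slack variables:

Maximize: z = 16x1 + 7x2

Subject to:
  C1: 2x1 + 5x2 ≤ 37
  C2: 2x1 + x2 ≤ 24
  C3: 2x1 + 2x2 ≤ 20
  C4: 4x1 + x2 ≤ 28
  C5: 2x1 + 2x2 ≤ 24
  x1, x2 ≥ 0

max z = 16x1 + 7x2

s.t.
  2x1 + 5x2 + s1 = 37
  2x1 + x2 + s2 = 24
  2x1 + 2x2 + s3 = 20
  4x1 + x2 + s4 = 28
  2x1 + 2x2 + s5 = 24
  x1, x2, s1, s2, s3, s4, s5 ≥ 0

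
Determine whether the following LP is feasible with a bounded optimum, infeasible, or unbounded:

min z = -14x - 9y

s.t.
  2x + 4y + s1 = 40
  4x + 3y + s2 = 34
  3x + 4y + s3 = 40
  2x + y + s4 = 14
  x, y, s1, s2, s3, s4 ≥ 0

Feasible with a bounded optimal solution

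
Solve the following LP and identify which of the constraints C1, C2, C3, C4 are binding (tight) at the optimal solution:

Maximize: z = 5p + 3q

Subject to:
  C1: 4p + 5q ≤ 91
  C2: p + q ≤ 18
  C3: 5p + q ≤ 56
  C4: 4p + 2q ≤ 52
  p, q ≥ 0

At p = 8, q = 10, compute slack b - a·x for each constraint:
  C1: 91 − 82 = 9  (slack)
  C2: 18 − 18 = 0  (binding)
  C3: 56 − 50 = 6  (slack)
  C4: 52 − 52 = 0  (binding)

Optimal: p = 8, q = 10
Binding: C2, C4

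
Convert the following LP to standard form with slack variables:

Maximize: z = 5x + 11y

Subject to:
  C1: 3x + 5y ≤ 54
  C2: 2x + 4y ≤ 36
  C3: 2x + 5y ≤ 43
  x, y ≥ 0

max z = 5x + 11y

s.t.
  3x + 5y + s1 = 54
  2x + 4y + s2 = 36
  2x + 5y + s3 = 43
  x, y, s1, s2, s3 ≥ 0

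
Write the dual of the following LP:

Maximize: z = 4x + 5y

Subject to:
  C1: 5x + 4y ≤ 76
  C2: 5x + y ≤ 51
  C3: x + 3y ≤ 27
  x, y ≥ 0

Primal max cᵀx s.t. Ax ≤ b, x ≥ 0  →  Dual min bᵀy s.t. Aᵀy ≥ c, y ≥ 0.

Minimize: z = 76y1 + 51y2 + 27y3

Subject to:
  5y1 + 5y2 + y3 ≥ 4
  4y1 + y2 + 3y3 ≥ 5
  y1, y2, y3 ≥ 0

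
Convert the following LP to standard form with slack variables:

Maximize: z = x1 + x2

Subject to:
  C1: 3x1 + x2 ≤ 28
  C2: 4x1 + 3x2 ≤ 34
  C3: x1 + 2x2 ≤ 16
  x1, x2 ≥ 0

max z = x1 + x2

s.t.
  3x1 + x2 + s1 = 28
  4x1 + 3x2 + s2 = 34
  x1 + 2x2 + s3 = 16
  x1, x2, s1, s2, s3 ≥ 0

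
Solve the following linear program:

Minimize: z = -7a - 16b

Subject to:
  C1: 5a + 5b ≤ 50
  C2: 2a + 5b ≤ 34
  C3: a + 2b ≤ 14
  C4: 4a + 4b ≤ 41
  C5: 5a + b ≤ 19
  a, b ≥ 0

Evaluate the objective at each vertex of the feasible region:
  z(0, 0) = 0
  z(3.8, 0) = -26.6
  z(2.667, 5.667) = -109.3
  z(2, 6) = -110  ←
  z(0, 6.8) = -108.8
The minimum is at a = 2, b = 6.

a = 2, b = 6, z = -110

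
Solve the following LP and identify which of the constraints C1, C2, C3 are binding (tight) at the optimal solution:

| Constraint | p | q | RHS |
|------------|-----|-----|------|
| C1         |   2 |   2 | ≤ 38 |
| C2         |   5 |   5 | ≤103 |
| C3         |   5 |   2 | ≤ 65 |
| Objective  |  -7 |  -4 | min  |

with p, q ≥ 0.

At p = 9, q = 10, compute slack b - a·x for each constraint:
  C1: 38 − 38 = 0  (binding)
  C2: 103 − 95 = 8  (slack)
  C3: 65 − 65 = 0  (binding)

Optimal: p = 9, q = 10
Binding: C1, C3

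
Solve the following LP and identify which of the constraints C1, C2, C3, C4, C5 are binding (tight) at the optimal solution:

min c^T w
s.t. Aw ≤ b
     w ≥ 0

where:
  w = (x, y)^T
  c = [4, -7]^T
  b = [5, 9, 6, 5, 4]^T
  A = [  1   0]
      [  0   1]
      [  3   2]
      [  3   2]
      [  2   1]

At x = 0, y = 2.5, compute slack b - a·x for each constraint:
  C1: 5 − 0 = 5  (slack)
  C2: 9 − 2.5 = 6.5  (slack)
  C3: 6 − 5 = 1  (slack)
  C4: 5 − 5 = 0  (binding)
  C5: 4 − 2.5 = 1.5  (slack)

Optimal: x = 0, y = 2.5
Binding: C4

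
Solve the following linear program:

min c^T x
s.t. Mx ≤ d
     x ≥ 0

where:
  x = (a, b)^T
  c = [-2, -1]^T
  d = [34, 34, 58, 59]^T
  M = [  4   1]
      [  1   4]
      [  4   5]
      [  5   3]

Evaluate the objective at each vertex of the feasible region:
  z(0, 0) = 0
  z(8.5, 0) = -17
  z(7, 6) = -20  ←
  z(5.636, 7.091) = -18.36
  z(0, 8.5) = -8.5
The minimum is at a = 7, b = 6.

a = 7, b = 6, z = -20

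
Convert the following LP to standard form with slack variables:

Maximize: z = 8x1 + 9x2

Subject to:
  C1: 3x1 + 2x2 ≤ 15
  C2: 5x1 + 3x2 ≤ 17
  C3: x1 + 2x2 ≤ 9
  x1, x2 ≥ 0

max z = 8x1 + 9x2

s.t.
  3x1 + 2x2 + s1 = 15
  5x1 + 3x2 + s2 = 17
  x1 + 2x2 + s3 = 9
  x1, x2, s1, s2, s3 ≥ 0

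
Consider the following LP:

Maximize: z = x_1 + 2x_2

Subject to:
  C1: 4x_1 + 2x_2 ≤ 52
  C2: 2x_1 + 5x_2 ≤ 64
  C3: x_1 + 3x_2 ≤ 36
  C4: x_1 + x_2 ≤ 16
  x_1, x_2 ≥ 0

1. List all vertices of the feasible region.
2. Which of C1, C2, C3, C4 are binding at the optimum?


1. (0, 0), (13, 0), (10, 6), (6, 10), (0, 12)
2. C3, C4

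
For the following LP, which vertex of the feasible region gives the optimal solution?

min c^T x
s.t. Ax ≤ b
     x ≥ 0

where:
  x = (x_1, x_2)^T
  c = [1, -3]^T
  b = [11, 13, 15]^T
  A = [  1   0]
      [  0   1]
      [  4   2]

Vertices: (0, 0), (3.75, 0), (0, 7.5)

Evaluate the objective at each vertex of the feasible region:
  z(0, 0) = 0
  z(3.75, 0) = 3.75
  z(0, 7.5) = -22.5  ←
The minimum is at x_1 = 0, x_2 = 7.5.

(0, 7.5)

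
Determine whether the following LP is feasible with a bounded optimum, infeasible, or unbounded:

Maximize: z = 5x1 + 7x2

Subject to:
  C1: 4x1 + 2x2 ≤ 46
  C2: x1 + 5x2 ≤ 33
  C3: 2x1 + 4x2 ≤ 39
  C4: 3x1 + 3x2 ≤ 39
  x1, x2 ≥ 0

Feasible with a bounded optimal solution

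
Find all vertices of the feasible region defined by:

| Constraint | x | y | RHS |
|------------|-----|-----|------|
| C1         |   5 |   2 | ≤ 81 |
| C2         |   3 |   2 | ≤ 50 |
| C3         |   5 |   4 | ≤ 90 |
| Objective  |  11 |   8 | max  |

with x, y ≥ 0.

(0, 0), (16.2, 0), (15.5, 1.75), (10, 10), (0, 22.5)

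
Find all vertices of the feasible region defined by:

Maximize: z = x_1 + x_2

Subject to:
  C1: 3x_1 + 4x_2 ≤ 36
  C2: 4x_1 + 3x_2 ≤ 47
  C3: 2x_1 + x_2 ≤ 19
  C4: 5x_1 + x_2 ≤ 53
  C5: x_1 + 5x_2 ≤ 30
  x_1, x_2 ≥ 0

(0, 0), (9.5, 0), (8, 3), (5.455, 4.909), (0, 6)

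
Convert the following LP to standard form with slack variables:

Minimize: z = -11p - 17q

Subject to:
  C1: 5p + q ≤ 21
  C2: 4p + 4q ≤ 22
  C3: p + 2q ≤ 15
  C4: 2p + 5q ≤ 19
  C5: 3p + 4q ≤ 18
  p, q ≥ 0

min z = -11p - 17q

s.t.
  5p + q + s1 = 21
  4p + 4q + s2 = 22
  p + 2q + s3 = 15
  2p + 5q + s4 = 19
  3p + 4q + s5 = 18
  p, q, s1, s2, s3, s4, s5 ≥ 0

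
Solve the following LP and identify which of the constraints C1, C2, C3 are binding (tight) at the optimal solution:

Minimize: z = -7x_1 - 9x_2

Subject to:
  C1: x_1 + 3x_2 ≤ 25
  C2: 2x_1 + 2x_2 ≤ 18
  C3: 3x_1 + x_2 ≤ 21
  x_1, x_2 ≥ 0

At x_1 = 1, x_2 = 8, compute slack b - a·x for each constraint:
  C1: 25 − 25 = 0  (binding)
  C2: 18 − 18 = 0  (binding)
  C3: 21 − 11 = 10  (slack)

Optimal: x_1 = 1, x_2 = 8
Binding: C1, C2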